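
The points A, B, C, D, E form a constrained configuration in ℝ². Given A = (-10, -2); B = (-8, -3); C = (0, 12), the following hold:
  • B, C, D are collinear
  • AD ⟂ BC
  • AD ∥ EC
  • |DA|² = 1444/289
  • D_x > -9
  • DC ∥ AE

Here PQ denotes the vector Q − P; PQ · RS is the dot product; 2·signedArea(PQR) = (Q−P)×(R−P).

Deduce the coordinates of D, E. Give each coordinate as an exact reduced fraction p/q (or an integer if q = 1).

D = (-2320/289, -882/289)
E = (-570/289, 3772/289)

1. D_x = -2320/289  [B, C, D are collinear ∩ AD ⟂ BC]
2. D_y = -882/289  [B, C, D are collinear ∩ AD ⟂ BC]
   → D = (-2320/289, -882/289)
3. E_x = -570/289  [AD ∥ EC ∩ DC ∥ AE]
4. E_y = 3772/289  [AD ∥ EC ∩ DC ∥ AE]
   → E = (-570/289, 3772/289)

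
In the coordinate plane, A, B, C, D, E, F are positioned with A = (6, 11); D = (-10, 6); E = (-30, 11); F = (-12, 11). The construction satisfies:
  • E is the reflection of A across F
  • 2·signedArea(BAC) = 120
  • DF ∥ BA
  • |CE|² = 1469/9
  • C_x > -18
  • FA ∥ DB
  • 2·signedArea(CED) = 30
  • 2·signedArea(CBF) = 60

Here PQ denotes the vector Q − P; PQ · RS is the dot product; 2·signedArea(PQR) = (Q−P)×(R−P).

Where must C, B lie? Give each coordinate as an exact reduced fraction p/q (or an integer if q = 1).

B = (8, 6)
C = (-52/3, 28/3)

1. C_x = -52/3  [line 5·x + 20·y + -100 = 0 ∩ |CE|² = 1469/9]
2. C_y = 28/3  [line 5·x + 20·y + -100 = 0 ∩ |CE|² = 1469/9]
   → C = (-52/3, 28/3)
3. B_x = 8  [DF ∥ BA ∩ FA ∥ DB]
4. B_y = 6  [DF ∥ BA ∩ FA ∥ DB]
   → B = (8, 6)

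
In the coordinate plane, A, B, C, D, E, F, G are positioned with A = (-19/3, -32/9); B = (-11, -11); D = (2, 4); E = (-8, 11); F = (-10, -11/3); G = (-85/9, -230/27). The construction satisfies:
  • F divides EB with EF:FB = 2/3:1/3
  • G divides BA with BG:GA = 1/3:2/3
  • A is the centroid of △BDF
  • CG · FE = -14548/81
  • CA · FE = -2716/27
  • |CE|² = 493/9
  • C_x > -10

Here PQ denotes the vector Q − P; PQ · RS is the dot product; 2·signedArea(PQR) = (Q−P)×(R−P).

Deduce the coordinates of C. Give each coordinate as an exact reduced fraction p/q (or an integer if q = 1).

C = (-9, 11/3)

1. C_x = -9  [line -2·x + -44/3·y + 322/9 = 0 ∩ |CE|² = 493/9]
2. C_y = 11/3  [line -2·x + -44/3·y + 322/9 = 0 ∩ |CE|² = 493/9]
   → C = (-9, 11/3)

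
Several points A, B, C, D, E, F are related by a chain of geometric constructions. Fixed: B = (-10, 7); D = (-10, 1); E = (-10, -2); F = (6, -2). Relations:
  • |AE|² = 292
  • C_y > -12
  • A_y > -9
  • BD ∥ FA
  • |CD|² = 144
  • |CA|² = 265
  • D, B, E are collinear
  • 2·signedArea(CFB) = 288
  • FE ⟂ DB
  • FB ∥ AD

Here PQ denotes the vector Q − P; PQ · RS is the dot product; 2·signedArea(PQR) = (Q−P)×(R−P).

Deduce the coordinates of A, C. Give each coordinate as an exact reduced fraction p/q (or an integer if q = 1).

A = (6, -8)
C = (-10, -11)

1. A_x = 6  [FB ∥ AD ∩ BD ∥ FA]
2. A_y = -8  [FB ∥ AD ∩ BD ∥ FA]
   → A = (6, -8)
3. C_x = -10  [line -9·x + -16·y + -266 = 0 ∩ |CA|² = 265]
4. C_y = -11  [line -9·x + -16·y + -266 = 0 ∩ |CA|² = 265]
   → C = (-10, -11)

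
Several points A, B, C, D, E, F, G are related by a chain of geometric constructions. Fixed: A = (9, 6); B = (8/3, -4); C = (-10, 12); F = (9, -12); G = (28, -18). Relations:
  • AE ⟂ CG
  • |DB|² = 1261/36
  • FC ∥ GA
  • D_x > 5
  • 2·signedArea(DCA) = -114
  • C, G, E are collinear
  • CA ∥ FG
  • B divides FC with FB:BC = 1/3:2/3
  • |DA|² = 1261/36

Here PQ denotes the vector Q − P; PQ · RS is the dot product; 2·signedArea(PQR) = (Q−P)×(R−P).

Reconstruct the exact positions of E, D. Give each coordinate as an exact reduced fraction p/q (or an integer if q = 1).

1. E_x = 2709/586  [C, G, E are collinear ∩ AE ⟂ CG]
2. E_y = 267/586  [C, G, E are collinear ∩ AE ⟂ CG]
   → E = (2709/586, 267/586)
3. D_x = 35/6  [line 6·x + 19·y + -54 = 0 ∩ |DB|² = 1261/36]
4. D_y = 1  [line 6·x + 19·y + -54 = 0 ∩ |DB|² = 1261/36]
   → D = (35/6, 1)

D = (35/6, 1)
E = (2709/586, 267/586)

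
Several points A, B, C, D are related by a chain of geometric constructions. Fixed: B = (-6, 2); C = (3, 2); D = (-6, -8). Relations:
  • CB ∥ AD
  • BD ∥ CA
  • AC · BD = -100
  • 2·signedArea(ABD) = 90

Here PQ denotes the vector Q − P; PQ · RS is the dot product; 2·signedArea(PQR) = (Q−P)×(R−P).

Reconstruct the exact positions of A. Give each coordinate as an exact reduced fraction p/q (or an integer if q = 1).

A = (3, -8)

1. A_x = 3  [CB ∥ AD ∩ BD ∥ CA]
2. A_y = -8  [CB ∥ AD ∩ BD ∥ CA]
   → A = (3, -8)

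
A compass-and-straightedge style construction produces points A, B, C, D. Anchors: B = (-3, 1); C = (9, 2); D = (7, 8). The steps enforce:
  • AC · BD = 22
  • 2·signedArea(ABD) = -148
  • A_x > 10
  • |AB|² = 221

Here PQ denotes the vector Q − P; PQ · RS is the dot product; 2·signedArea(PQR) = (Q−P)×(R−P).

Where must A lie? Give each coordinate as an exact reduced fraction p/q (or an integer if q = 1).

1. A_x = 11  [2·signedArea(ABD) = -148 ∩ AC · BD = 22]
2. A_y = -4  [2·signedArea(ABD) = -148 ∩ AC · BD = 22]
   → A = (11, -4)

A = (11, -4)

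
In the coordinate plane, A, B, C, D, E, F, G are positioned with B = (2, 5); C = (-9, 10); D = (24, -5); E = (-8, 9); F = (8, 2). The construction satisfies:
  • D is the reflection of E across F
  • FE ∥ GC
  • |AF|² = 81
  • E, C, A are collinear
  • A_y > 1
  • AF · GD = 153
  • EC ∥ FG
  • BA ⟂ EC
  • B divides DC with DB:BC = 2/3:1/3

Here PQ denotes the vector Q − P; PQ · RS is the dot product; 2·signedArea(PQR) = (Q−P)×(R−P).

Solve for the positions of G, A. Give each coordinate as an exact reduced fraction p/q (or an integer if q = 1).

A = (-1, 2)
G = (7, 3)

1. G_x = 7  [FE ∥ GC ∩ EC ∥ FG]
2. G_y = 3  [FE ∥ GC ∩ EC ∥ FG]
   → G = (7, 3)
3. A_x = -1  [E, C, A are collinear ∩ BA ⟂ EC]
4. A_y = 2  [E, C, A are collinear ∩ BA ⟂ EC]
   → A = (-1, 2)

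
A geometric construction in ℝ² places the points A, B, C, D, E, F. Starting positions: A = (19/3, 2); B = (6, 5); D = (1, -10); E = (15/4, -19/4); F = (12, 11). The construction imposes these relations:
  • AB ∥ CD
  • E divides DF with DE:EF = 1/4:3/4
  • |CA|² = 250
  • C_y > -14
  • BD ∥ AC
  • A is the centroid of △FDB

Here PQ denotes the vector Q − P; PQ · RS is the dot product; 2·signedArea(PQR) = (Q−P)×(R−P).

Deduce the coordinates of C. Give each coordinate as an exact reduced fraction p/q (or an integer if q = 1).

1. C_x = 4/3  [AB ∥ CD ∩ BD ∥ AC]
2. C_y = -13  [AB ∥ CD ∩ BD ∥ AC]
   → C = (4/3, -13)

C = (4/3, -13)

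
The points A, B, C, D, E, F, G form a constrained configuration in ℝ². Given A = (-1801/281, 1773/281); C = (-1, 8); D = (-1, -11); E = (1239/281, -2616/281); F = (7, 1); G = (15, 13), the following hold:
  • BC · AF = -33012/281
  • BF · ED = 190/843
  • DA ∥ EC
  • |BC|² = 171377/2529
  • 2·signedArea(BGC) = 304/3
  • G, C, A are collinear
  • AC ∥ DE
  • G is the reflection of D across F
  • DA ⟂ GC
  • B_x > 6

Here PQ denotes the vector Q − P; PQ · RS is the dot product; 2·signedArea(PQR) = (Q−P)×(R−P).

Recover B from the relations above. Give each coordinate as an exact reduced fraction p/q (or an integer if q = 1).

B = (5173/843, 1095/281)

1. B_x = 5173/843  [BF · ED = 190/843 ∩ BC · AF = -33012/281]
2. B_y = 1095/281  [BF · ED = 190/843 ∩ BC · AF = -33012/281]
   → B = (5173/843, 1095/281)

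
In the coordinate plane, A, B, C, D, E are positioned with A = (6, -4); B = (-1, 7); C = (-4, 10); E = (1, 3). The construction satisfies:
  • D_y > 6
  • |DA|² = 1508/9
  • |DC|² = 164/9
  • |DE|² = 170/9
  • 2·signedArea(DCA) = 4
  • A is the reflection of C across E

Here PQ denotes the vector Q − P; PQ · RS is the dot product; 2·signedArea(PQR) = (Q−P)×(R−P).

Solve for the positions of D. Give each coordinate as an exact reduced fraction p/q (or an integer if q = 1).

D = (-4/3, 20/3)

1. D_x = -4/3  [line 14·x + 10·y + -48 = 0 ∩ |DE|² = 170/9]
2. D_y = 20/3  [line 14·x + 10·y + -48 = 0 ∩ |DE|² = 170/9]
   → D = (-4/3, 20/3)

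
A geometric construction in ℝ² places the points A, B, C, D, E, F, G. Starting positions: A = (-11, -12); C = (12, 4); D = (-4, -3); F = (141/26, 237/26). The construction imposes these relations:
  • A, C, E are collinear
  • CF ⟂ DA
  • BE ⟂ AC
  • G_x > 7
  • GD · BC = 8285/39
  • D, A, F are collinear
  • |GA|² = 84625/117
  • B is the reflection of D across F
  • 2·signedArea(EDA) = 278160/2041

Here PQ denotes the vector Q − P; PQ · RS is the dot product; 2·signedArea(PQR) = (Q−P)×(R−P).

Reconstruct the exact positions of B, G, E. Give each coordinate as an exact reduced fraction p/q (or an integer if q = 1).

1. B_x = 193/13  [B is the reflection of D across F]
2. B_y = 276/13  [B is the reflection of D across F]
   → B = (193/13, 276/13)
3. G_x = 99/13  [line 37/13·x + 224/13·y + -5825/39 = 0 ∩ |GA|² = 84625/117]
4. G_y = 289/39  [line 37/13·x + 224/13·y + -5825/39 = 0 ∩ |GA|² = 84625/117]
   → G = (99/13, 289/39)
5. E_x = 44893/2041  [A, C, E are collinear ∩ BE ⟂ AC]
6. E_y = 22356/2041  [A, C, E are collinear ∩ BE ⟂ AC]
   → E = (44893/2041, 22356/2041)

B = (193/13, 276/13)
E = (44893/2041, 22356/2041)
G = (99/13, 289/39)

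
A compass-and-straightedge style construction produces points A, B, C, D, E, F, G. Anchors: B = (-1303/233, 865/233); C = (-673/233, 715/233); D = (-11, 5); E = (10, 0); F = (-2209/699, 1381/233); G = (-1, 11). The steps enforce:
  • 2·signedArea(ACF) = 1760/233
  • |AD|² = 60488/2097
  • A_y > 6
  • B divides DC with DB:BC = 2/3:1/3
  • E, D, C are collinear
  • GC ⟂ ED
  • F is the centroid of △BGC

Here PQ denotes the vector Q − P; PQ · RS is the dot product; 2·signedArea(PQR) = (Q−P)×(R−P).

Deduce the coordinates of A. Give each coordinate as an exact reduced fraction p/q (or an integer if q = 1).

1. A_x = -4099/699  [line -666/233·x + -190/699·y + -10468/699 = 0 ∩ |AD|² = 60488/2097]
2. A_y = 1531/233  [line -666/233·x + -190/699·y + -10468/699 = 0 ∩ |AD|² = 60488/2097]
   → A = (-4099/699, 1531/233)

A = (-4099/699, 1531/233)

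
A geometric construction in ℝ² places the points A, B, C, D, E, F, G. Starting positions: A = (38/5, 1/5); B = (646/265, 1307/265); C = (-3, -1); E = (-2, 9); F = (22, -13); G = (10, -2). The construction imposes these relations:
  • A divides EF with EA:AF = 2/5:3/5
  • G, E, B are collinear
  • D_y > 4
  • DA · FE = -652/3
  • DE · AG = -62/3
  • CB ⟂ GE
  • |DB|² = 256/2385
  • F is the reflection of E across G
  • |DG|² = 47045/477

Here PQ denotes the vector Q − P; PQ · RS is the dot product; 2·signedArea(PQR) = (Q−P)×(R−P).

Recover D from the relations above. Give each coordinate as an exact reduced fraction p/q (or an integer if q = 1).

1. D_x = 142/53  [line 24·x + -22·y + 118/3 = 0 ∩ |DB|² = 256/2385]
2. D_y = 749/159  [line 24·x + -22·y + 118/3 = 0 ∩ |DB|² = 256/2385]
   → D = (142/53, 749/159)

D = (142/53, 749/159)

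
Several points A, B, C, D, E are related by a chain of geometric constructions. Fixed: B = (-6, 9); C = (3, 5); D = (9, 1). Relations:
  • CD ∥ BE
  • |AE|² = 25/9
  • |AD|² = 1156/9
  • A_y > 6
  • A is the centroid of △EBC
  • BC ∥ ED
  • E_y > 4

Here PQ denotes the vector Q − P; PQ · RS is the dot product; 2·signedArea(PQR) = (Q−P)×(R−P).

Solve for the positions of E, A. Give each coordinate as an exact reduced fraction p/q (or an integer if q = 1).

1. E_x = 0  [BC ∥ ED ∩ CD ∥ BE]
2. E_y = 5  [BC ∥ ED ∩ CD ∥ BE]
   → E = (0, 5)
3. A_x = -1  [A is the centroid of △EBC]
4. A_y = 19/3  [A is the centroid of △EBC]
   → A = (-1, 19/3)

A = (-1, 19/3)
E = (0, 5)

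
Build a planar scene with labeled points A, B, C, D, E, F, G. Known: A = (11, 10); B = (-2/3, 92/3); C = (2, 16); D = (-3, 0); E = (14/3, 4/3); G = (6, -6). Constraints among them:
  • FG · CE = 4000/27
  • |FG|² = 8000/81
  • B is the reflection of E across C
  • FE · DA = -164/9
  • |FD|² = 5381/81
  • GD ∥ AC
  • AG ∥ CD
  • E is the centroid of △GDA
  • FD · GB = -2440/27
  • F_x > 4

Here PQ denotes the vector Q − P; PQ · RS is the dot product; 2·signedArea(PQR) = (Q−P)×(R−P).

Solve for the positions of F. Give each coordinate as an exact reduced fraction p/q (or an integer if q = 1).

1. F_x = 38/9  [FG · CE = 4000/27 ∩ FE · DA = -164/9]
2. F_y = 34/9  [FG · CE = 4000/27 ∩ FE · DA = -164/9]
   → F = (38/9, 34/9)

F = (38/9, 34/9)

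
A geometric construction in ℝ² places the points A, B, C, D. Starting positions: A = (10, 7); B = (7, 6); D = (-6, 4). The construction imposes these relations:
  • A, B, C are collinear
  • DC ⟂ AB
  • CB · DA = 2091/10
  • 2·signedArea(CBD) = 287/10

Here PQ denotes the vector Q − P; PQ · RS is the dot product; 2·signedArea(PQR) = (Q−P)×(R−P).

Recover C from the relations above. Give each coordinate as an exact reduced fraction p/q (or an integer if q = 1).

1. C_x = -53/10  [A, B, C are collinear ∩ DC ⟂ AB]
2. C_y = 19/10  [A, B, C are collinear ∩ DC ⟂ AB]
   → C = (-53/10, 19/10)

C = (-53/10, 19/10)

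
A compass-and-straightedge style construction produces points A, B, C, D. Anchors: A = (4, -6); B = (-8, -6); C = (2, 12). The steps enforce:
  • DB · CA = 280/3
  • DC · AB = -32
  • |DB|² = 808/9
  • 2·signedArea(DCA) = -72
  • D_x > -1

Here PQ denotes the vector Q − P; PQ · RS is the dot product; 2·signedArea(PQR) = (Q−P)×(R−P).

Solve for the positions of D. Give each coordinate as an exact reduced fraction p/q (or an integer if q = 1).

1. D_x = -2/3  [DB · CA = 280/3 ∩ 2·signedArea(DCA) = -72]
2. D_y = 0  [DB · CA = 280/3 ∩ 2·signedArea(DCA) = -72]
   → D = (-2/3, 0)

D = (-2/3, 0)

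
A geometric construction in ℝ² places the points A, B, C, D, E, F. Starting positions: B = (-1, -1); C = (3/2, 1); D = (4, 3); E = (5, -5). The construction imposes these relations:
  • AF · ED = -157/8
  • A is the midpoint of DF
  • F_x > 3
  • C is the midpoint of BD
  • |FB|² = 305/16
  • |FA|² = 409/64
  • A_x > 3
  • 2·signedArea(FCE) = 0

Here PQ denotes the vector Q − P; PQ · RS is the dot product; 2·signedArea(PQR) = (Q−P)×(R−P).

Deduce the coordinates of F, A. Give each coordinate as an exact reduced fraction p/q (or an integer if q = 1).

1. F_x = 13/4  [line 6·x + 7/2·y + -25/2 = 0 ∩ |FB|² = 305/16]
2. F_y = -2  [line 6·x + 7/2·y + -25/2 = 0 ∩ |FB|² = 305/16]
   → F = (13/4, -2)
3. A_x = 29/8  [A is the midpoint of DF]
4. A_y = 1/2  [A is the midpoint of DF]
   → A = (29/8, 1/2)

A = (29/8, 1/2)
F = (13/4, -2)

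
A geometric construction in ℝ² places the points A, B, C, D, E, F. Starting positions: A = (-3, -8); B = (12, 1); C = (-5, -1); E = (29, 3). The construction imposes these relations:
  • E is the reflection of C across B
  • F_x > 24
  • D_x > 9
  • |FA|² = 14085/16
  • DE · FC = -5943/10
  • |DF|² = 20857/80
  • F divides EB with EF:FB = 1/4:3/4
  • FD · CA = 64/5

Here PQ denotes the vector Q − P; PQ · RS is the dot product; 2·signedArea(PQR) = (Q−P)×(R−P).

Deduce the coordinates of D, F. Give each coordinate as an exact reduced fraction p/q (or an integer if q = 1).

D = (49/5, -18/5)
F = (99/4, 5/2)

1. F_x = 99/4  [F divides EB with EF:FB = 1/4:3/4]
2. F_y = 5/2  [F divides EB with EF:FB = 1/4:3/4]
   → F = (99/4, 5/2)
3. D_x = 49/5  [DE · FC = -5943/10 ∩ FD · CA = 64/5]
4. D_y = -18/5  [DE · FC = -5943/10 ∩ FD · CA = 64/5]
   → D = (49/5, -18/5)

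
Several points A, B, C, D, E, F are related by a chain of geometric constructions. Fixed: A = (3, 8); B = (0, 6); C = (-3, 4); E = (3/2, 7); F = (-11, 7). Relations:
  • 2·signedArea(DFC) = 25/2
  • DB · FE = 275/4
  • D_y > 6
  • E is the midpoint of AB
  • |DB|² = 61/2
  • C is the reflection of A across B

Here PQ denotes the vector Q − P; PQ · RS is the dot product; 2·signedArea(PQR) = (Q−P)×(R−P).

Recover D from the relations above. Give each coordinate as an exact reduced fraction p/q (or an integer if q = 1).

D = (-11/2, 13/2)

1. D_x = -11/2  [2·signedArea(DFC) = 25/2 ∩ DB · FE = 275/4]
2. D_y = 13/2  [2·signedArea(DFC) = 25/2 ∩ DB · FE = 275/4]
   → D = (-11/2, 13/2)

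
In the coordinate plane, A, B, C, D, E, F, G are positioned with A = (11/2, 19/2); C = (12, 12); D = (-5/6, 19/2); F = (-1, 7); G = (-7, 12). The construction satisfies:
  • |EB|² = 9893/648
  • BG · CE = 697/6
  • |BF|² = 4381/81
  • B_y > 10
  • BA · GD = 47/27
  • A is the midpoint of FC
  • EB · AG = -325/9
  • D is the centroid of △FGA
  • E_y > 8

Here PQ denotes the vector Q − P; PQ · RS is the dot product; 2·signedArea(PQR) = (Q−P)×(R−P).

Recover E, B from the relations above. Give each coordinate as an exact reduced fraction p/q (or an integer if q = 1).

1. B_x = 50/9  [line -37/6·x + 5/2·y + 455/54 = 0 ∩ |BF|² = 4381/81]
2. B_y = 31/3  [line -37/6·x + 5/2·y + 455/54 = 0 ∩ |BF|² = 4381/81]
   → B = (50/9, 31/3)
3. E_x = 9/4  [EB · AG = -325/9 ∩ BG · CE = 697/6]
4. E_y = 33/4  [EB · AG = -325/9 ∩ BG · CE = 697/6]
   → E = (9/4, 33/4)

B = (50/9, 31/3)
E = (9/4, 33/4)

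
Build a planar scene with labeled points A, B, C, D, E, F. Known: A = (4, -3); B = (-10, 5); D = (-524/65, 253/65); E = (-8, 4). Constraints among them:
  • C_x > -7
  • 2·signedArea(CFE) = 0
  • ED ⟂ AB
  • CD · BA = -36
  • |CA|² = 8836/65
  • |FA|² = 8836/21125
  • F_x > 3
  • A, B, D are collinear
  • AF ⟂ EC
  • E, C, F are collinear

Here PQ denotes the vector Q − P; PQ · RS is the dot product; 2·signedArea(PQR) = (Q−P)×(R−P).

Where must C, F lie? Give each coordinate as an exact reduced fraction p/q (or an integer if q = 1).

C = (-398/65, 181/65)
F = (77074/21125, -74843/21125)

1. C_x = -398/65  [line -14·x + 8·y + -108 = 0 ∩ |CA|² = 8836/65]
2. C_y = 181/65  [line -14·x + 8·y + -108 = 0 ∩ |CA|² = 8836/65]
   → C = (-398/65, 181/65)
3. F_x = 77074/21125  [2·signedArea(CFE) = 0 ∩ AF ⟂ EC]
4. F_y = -74843/21125  [2·signedArea(CFE) = 0 ∩ AF ⟂ EC]
   → F = (77074/21125, -74843/21125)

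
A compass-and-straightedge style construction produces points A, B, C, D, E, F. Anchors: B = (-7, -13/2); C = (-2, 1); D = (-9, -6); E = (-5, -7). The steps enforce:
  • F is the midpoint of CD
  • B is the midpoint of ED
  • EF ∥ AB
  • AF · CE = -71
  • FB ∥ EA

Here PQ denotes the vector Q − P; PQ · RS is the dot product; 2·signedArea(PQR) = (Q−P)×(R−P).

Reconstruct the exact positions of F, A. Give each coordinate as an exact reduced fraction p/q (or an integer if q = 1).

A = (-13/2, -11)
F = (-11/2, -5/2)

1. F_x = -11/2  [F is the midpoint of CD]
2. F_y = -5/2  [F is the midpoint of CD]
   → F = (-11/2, -5/2)
3. A_x = -13/2  [EF ∥ AB ∩ FB ∥ EA]
4. A_y = -11  [EF ∥ AB ∩ FB ∥ EA]
   → A = (-13/2, -11)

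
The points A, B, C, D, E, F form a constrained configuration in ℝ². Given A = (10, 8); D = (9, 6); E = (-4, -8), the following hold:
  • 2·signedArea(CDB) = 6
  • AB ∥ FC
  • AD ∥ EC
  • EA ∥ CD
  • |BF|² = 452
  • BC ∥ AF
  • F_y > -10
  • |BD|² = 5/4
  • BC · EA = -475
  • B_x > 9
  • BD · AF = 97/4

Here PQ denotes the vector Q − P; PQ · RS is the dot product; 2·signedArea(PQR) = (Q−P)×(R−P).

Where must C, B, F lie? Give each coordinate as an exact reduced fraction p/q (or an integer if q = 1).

B = (19/2, 7)
C = (-5, -10)
F = (-9/2, -9)

1. C_x = -5  [EA ∥ CD ∩ AD ∥ EC]
2. C_y = -10  [EA ∥ CD ∩ AD ∥ EC]
   → C = (-5, -10)
3. B_x = 19/2  [BC · EA = -475 ∩ 2·signedArea(CDB) = 6]
4. B_y = 7  [BC · EA = -475 ∩ 2·signedArea(CDB) = 6]
   → B = (19/2, 7)
5. F_x = -9/2  [BD · AF = 97/4 ∩ AB ∥ FC]
6. F_y = -9  [BD · AF = 97/4 ∩ AB ∥ FC]
   → F = (-9/2, -9)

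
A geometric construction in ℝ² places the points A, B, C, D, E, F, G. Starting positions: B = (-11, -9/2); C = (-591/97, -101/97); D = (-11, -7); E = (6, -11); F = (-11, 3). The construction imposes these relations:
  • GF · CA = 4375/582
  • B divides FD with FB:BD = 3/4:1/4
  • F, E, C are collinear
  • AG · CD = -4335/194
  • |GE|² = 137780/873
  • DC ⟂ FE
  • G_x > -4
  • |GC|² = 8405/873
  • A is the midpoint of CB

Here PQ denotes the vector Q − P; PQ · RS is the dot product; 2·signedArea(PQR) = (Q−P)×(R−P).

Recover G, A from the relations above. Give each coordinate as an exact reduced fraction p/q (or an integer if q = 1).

1. A_x = -829/97  [A is the midpoint of CB]
2. A_y = -1075/388  [A is the midpoint of CB]
   → A = (-829/97, -1075/388)
3. G_x = -1076/291  [GF · CA = 4375/582 ∩ AG · CD = -4335/194]
4. G_y = -877/291  [GF · CA = 4375/582 ∩ AG · CD = -4335/194]
   → G = (-1076/291, -877/291)

A = (-829/97, -1075/388)
G = (-1076/291, -877/291)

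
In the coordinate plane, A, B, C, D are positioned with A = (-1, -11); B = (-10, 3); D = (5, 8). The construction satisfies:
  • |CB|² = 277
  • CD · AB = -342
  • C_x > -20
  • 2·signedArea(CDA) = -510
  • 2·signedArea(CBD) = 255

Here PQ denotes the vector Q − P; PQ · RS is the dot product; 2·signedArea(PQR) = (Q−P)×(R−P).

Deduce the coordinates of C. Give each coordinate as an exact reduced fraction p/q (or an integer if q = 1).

C = (-19, 17)

1. C_x = -19  [2·signedArea(CBD) = 255 ∩ CD · AB = -342]
2. C_y = 17  [2·signedArea(CBD) = 255 ∩ CD · AB = -342]
   → C = (-19, 17)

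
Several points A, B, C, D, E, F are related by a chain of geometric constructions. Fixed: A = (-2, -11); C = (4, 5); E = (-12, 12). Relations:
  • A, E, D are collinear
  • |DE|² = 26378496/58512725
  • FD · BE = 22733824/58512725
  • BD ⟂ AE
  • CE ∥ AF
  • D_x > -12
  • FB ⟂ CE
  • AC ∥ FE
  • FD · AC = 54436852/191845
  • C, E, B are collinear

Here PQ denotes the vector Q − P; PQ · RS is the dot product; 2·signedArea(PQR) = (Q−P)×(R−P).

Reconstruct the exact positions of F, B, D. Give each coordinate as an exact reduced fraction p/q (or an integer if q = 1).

1. F_x = -18  [AC ∥ FE ∩ CE ∥ AF]
2. F_y = -4  [AC ∥ FE ∩ CE ∥ AF]
   → F = (-18, -4)
3. B_x = -3404/305  [C, E, B are collinear ∩ FB ⟂ CE]
4. B_y = 3548/305  [C, E, B are collinear ∩ FB ⟂ CE]
   → B = (-3404/305, 3548/305)
5. D_x = -450156/38369  [A, E, D are collinear ∩ BD ⟂ AE]
6. D_y = 2184012/191845  [A, E, D are collinear ∩ BD ⟂ AE]
   → D = (-450156/38369, 2184012/191845)

B = (-3404/305, 3548/305)
D = (-450156/38369, 2184012/191845)
F = (-18, -4)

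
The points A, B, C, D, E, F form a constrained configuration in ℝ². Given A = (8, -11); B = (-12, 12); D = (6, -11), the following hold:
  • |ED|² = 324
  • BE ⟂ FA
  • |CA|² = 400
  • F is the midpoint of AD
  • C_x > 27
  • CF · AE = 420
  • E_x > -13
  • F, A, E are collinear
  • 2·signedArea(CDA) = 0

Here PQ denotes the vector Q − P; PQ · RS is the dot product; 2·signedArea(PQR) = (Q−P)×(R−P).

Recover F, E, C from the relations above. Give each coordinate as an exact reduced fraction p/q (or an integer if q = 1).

C = (28, -11)
E = (-12, -11)
F = (7, -11)

1. F_x = 7  [F is the midpoint of AD]
2. F_y = -11  [F is the midpoint of AD]
   → F = (7, -11)
3. E_x = -12  [F, A, E are collinear ∩ BE ⟂ FA]
4. E_y = -11  [F, A, E are collinear ∩ BE ⟂ FA]
   → E = (-12, -11)
5. C_x = 28  [2·signedArea(CDA) = 0 ∩ CF · AE = 420]
6. C_y = -11  [2·signedArea(CDA) = 0 ∩ CF · AE = 420]
   → C = (28, -11)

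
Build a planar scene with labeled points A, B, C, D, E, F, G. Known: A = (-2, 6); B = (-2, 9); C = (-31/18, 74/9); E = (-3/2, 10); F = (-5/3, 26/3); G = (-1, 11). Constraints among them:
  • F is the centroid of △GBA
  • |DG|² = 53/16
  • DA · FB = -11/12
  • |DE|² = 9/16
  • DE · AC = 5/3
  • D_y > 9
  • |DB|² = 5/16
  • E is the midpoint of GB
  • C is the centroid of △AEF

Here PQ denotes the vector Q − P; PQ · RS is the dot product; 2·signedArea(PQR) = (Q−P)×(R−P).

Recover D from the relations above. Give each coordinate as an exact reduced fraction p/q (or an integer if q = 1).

D = (-3/2, 37/4)

1. D_x = -3/2  [DA · FB = -11/12 ∩ DE · AC = 5/3]
2. D_y = 37/4  [DA · FB = -11/12 ∩ DE · AC = 5/3]
   → D = (-3/2, 37/4)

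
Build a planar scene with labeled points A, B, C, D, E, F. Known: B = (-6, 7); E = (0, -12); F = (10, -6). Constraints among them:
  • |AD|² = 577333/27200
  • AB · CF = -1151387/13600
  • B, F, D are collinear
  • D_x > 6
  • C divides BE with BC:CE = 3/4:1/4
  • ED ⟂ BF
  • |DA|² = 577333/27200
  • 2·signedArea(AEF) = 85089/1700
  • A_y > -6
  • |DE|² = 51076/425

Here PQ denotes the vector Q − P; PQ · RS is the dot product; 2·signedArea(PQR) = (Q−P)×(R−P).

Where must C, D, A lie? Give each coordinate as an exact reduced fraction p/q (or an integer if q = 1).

1. C_x = -3/2  [C divides BE with BC:CE = 3/4:1/4]
2. C_y = -29/4  [C divides BE with BC:CE = 3/4:1/4]
   → C = (-3/2, -29/4)
3. D_x = 2938/425  [B, F, D are collinear ∩ ED ⟂ BF]
4. D_y = -1484/425  [B, F, D are collinear ∩ ED ⟂ BF]
   → D = (2938/425, -1484/425)
5. A_x = 4601/1700  [2·signedArea(AEF) = 85089/1700 ∩ AB · CF = -1151387/13600]
6. A_y = -18261/3400  [2·signedArea(AEF) = 85089/1700 ∩ AB · CF = -1151387/13600]
   → A = (4601/1700, -18261/3400)

A = (4601/1700, -18261/3400)
C = (-3/2, -29/4)
D = (2938/425, -1484/425)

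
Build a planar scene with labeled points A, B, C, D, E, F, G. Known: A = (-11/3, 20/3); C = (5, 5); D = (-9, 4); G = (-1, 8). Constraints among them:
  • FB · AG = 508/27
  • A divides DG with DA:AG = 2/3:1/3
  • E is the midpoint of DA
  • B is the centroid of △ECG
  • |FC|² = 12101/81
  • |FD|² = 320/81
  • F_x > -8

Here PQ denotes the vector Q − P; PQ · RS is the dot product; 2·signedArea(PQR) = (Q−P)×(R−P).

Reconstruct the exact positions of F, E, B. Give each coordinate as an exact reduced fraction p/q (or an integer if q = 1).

B = (-7/9, 55/9)
E = (-19/3, 16/3)
F = (-65/9, 44/9)

1. E_x = -19/3  [E is the midpoint of DA]
2. E_y = 16/3  [E is the midpoint of DA]
   → E = (-19/3, 16/3)
3. B_x = -7/9  [B is the centroid of △ECG]
4. B_y = 55/9  [B is the centroid of △ECG]
   → B = (-7/9, 55/9)
5. F_x = -65/9  [line -8/3·x + -4/3·y + -344/27 = 0 ∩ |FD|² = 320/81]
6. F_y = 44/9  [line -8/3·x + -4/3·y + -344/27 = 0 ∩ |FD|² = 320/81]
   → F = (-65/9, 44/9)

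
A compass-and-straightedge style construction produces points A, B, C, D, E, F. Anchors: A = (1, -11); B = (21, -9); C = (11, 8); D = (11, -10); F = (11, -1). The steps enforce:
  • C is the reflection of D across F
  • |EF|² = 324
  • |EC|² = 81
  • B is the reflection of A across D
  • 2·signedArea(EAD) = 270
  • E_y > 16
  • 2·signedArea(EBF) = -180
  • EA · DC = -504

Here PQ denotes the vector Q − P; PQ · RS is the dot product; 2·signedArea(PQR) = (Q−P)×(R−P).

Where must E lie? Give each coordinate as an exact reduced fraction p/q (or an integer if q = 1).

1. E_x = 11  [2·signedArea(EAD) = 270 ∩ 2·signedArea(EBF) = -180]
2. E_y = 17  [2·signedArea(EAD) = 270 ∩ 2·signedArea(EBF) = -180]
   → E = (11, 17)

E = (11, 17)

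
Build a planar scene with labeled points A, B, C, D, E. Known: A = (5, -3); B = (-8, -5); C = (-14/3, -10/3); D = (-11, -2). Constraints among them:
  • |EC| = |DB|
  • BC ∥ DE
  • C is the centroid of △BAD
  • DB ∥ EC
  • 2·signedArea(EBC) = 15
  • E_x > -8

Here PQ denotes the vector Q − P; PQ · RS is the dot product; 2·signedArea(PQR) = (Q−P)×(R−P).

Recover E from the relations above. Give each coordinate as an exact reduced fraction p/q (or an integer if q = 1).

1. E_x = -23/3  [DB ∥ EC ∩ BC ∥ DE]
2. E_y = -1/3  [DB ∥ EC ∩ BC ∥ DE]
   → E = (-23/3, -1/3)

E = (-23/3, -1/3)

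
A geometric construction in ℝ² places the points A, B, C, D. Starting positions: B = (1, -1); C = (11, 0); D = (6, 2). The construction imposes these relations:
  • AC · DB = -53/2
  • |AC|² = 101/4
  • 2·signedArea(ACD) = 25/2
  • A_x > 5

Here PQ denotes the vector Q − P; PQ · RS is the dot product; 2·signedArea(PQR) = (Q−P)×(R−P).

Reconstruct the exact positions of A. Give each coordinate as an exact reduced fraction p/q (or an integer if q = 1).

A = (6, -1/2)

1. A_x = 6  [2·signedArea(ACD) = 25/2 ∩ AC · DB = -53/2]
2. A_y = -1/2  [2·signedArea(ACD) = 25/2 ∩ AC · DB = -53/2]
   → A = (6, -1/2)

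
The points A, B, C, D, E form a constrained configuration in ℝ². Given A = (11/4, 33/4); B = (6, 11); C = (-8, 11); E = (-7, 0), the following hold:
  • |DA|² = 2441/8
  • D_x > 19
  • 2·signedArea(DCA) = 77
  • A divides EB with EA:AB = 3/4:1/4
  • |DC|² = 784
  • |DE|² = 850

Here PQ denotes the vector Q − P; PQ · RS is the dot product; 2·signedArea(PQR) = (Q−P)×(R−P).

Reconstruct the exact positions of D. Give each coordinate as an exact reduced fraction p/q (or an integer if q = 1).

D = (20, 11)

1. D_x = 20  [line 11/4·x + 43/4·y + -693/4 = 0 ∩ |DC|² = 784]
2. D_y = 11  [line 11/4·x + 43/4·y + -693/4 = 0 ∩ |DC|² = 784]
   → D = (20, 11)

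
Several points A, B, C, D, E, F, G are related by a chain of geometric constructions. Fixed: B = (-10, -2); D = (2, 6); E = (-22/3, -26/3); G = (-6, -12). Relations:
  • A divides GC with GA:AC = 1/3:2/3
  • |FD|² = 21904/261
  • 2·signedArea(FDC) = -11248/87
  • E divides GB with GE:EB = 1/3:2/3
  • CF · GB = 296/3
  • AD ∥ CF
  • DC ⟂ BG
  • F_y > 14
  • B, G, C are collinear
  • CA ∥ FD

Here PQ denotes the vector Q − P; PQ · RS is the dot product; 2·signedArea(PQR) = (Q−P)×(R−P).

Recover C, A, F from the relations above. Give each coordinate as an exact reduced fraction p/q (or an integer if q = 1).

A = (-670/87, -674/87)
C = (-322/29, 22/29)
F = (-122/87, 1262/87)

1. C_x = -322/29  [B, G, C are collinear ∩ DC ⟂ BG]
2. C_y = 22/29  [B, G, C are collinear ∩ DC ⟂ BG]
   → C = (-322/29, 22/29)
3. A_x = -670/87  [A divides GC with GA:AC = 1/3:2/3]
4. A_y = -674/87  [A divides GC with GA:AC = 1/3:2/3]
   → A = (-670/87, -674/87)
5. F_x = -122/87  [CA ∥ FD ∩ AD ∥ CF]
6. F_y = 1262/87  [CA ∥ FD ∩ AD ∥ CF]
   → F = (-122/87, 1262/87)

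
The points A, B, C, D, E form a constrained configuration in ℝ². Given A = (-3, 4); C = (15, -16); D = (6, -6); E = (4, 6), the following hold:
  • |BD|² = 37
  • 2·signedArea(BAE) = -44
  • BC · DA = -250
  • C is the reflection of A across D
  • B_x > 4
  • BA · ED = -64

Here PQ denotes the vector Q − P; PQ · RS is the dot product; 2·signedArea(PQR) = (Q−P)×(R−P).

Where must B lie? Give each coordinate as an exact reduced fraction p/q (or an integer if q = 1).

1. B_x = 5  [BC · DA = -250 ∩ 2·signedArea(BAE) = -44]
2. B_y = 0  [BC · DA = -250 ∩ 2·signedArea(BAE) = -44]
   → B = (5, 0)

B = (5, 0)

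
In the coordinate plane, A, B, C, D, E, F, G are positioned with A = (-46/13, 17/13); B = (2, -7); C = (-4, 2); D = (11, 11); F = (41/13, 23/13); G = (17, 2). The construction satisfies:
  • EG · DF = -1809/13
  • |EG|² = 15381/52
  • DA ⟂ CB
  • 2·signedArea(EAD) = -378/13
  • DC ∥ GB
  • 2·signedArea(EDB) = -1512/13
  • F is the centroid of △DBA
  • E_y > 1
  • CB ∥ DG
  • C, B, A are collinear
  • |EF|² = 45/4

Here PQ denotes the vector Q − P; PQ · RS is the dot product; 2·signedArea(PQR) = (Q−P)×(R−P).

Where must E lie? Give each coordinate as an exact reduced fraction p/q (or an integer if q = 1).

1. E_x = -5/26  [2·signedArea(EAD) = -378/13 ∩ EG · DF = -1809/13]
2. E_y = 20/13  [2·signedArea(EAD) = -378/13 ∩ EG · DF = -1809/13]
   → E = (-5/26, 20/13)

E = (-5/26, 20/13)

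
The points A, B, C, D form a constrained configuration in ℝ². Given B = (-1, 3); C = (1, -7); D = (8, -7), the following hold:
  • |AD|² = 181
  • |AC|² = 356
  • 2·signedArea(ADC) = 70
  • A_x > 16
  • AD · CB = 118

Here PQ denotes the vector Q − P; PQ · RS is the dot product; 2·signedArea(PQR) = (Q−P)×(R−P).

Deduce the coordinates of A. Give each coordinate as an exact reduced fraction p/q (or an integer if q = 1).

1. A_x = 17  [2·signedArea(ADC) = 70 ∩ AD · CB = 118]
2. A_y = -17  [2·signedArea(ADC) = 70 ∩ AD · CB = 118]
   → A = (17, -17)

A = (17, -17)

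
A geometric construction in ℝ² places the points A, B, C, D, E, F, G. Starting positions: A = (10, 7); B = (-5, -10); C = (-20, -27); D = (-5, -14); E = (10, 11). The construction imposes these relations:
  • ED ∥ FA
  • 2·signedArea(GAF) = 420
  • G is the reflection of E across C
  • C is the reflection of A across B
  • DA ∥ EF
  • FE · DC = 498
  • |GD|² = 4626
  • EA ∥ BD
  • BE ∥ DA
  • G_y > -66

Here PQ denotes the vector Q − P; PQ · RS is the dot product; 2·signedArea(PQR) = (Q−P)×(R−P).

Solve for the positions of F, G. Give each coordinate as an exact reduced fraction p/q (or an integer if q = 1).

1. F_x = 25  [ED ∥ FA ∩ DA ∥ EF]
2. F_y = 32  [ED ∥ FA ∩ DA ∥ EF]
   → F = (25, 32)
3. G_x = -50  [G is the reflection of E across C]
4. G_y = -65  [G is the reflection of E across C]
   → G = (-50, -65)

F = (25, 32)
G = (-50, -65)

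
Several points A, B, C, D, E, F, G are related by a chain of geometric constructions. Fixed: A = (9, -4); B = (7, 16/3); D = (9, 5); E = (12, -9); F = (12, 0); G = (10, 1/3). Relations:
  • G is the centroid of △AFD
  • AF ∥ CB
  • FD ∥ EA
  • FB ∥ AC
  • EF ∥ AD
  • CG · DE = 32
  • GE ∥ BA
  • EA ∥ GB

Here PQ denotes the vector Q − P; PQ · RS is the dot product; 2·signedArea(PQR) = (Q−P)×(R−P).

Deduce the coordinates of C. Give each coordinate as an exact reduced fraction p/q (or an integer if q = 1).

1. C_x = 4  [AF ∥ CB ∩ FB ∥ AC]
2. C_y = 4/3  [AF ∥ CB ∩ FB ∥ AC]
   → C = (4, 4/3)

C = (4, 4/3)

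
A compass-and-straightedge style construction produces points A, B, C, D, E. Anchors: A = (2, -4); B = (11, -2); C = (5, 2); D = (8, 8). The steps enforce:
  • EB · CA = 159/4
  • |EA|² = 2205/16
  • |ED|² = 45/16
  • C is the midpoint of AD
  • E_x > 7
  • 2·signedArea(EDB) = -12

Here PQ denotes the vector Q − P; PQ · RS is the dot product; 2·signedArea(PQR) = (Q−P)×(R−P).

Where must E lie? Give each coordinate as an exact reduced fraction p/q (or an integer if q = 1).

1. E_x = 29/4  [EB · CA = 159/4 ∩ 2·signedArea(EDB) = -12]
2. E_y = 13/2  [EB · CA = 159/4 ∩ 2·signedArea(EDB) = -12]
   → E = (29/4, 13/2)

E = (29/4, 13/2)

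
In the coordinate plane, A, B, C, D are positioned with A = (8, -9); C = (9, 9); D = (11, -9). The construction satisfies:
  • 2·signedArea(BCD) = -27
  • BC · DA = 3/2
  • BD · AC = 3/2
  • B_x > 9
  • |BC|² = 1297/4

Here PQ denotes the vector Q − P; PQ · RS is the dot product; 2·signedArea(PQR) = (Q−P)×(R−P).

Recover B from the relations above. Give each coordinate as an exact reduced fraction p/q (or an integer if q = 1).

B = (19/2, -9)

1. B_x = 19/2  [BC · DA = 3/2 ∩ BD · AC = 3/2]
2. B_y = -9  [BC · DA = 3/2 ∩ BD · AC = 3/2]
   → B = (19/2, -9)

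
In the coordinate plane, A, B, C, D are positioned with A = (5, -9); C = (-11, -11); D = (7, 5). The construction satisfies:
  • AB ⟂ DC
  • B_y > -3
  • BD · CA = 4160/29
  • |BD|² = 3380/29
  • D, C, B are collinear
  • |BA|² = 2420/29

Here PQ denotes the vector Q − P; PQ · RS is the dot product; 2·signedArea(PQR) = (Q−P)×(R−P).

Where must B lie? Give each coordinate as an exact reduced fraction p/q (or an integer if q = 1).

1. B_x = -31/29  [D, C, B are collinear ∩ AB ⟂ DC]
2. B_y = -63/29  [D, C, B are collinear ∩ AB ⟂ DC]
   → B = (-31/29, -63/29)

B = (-31/29, -63/29)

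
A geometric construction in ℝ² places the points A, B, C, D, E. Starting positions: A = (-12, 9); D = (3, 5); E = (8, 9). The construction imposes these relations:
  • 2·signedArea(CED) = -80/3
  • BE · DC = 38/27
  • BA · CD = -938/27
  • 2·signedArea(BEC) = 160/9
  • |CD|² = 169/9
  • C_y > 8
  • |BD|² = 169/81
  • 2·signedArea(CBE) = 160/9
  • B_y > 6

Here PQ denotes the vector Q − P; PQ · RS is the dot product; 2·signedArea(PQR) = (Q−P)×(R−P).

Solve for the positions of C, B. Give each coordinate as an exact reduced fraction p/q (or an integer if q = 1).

B = (22/9, 19/3)
C = (4/3, 9)

1. C_x = 4/3  [line 4·x + -5·y + 119/3 = 0 ∩ |CD|² = 169/9]
2. C_y = 9  [line 4·x + -5·y + 119/3 = 0 ∩ |CD|² = 169/9]
   → C = (4/3, 9)
3. B_x = 22/9  [2·signedArea(CBE) = 160/9 ∩ BE · DC = 38/27]
4. B_y = 19/3  [2·signedArea(CBE) = 160/9 ∩ BE · DC = 38/27]
   → B = (22/9, 19/3)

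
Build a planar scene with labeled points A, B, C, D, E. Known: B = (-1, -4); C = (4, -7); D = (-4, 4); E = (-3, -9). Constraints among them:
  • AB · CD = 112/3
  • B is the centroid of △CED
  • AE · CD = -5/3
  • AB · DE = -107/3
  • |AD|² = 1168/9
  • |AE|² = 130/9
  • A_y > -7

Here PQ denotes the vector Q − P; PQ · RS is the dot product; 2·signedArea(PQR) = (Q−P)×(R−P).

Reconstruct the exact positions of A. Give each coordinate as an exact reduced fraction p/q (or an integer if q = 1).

1. A_x = 0  [AE · CD = -5/3 ∩ AB · DE = -107/3]
2. A_y = -20/3  [AE · CD = -5/3 ∩ AB · DE = -107/3]
   → A = (0, -20/3)

A = (0, -20/3)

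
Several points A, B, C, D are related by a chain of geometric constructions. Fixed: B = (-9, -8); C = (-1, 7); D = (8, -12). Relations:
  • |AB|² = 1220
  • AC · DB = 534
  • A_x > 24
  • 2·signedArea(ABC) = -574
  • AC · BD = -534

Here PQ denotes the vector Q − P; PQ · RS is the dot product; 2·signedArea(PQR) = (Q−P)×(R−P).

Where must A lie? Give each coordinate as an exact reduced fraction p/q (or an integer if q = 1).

A = (25, -16)

1. A_x = 25  [AC · DB = 534 ∩ 2·signedArea(ABC) = -574]
2. A_y = -16  [AC · DB = 534 ∩ 2·signedArea(ABC) = -574]
   → A = (25, -16)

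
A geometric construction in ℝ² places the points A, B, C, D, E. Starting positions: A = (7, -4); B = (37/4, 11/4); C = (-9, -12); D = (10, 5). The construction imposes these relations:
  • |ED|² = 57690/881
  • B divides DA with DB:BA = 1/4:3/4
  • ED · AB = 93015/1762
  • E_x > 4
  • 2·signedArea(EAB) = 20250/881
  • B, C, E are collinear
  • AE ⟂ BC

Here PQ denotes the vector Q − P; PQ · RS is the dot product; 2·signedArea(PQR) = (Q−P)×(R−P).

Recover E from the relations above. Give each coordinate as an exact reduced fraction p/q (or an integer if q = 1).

E = (4043/881, -896/881)

1. E_x = 4043/881  [B, C, E are collinear ∩ AE ⟂ BC]
2. E_y = -896/881  [B, C, E are collinear ∩ AE ⟂ BC]
   → E = (4043/881, -896/881)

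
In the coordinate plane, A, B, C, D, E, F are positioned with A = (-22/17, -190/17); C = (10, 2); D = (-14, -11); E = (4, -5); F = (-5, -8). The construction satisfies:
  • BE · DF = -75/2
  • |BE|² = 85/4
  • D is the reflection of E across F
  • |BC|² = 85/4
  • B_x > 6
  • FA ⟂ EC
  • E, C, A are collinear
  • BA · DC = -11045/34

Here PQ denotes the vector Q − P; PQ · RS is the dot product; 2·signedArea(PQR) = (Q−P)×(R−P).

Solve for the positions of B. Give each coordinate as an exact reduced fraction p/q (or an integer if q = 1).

B = (7, -3/2)

1. B_x = 7  [BE · DF = -75/2 ∩ BA · DC = -11045/34]
2. B_y = -3/2  [BE · DF = -75/2 ∩ BA · DC = -11045/34]
   → B = (7, -3/2)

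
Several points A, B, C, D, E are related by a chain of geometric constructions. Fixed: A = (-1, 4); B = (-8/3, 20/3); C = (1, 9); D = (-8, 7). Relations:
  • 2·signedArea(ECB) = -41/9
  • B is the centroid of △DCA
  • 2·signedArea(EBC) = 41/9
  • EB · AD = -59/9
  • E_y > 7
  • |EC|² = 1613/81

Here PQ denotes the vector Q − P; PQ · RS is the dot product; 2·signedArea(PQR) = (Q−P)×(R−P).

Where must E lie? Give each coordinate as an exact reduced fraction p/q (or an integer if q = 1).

E = (-29/9, 68/9)

1. E_x = -29/9  [2·signedArea(EBC) = 41/9 ∩ EB · AD = -59/9]
2. E_y = 68/9  [2·signedArea(EBC) = 41/9 ∩ EB · AD = -59/9]
   → E = (-29/9, 68/9)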